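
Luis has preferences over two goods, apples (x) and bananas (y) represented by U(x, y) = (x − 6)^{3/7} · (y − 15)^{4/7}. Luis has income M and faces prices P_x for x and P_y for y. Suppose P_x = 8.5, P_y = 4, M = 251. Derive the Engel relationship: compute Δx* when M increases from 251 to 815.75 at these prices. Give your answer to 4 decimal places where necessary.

This is Cobb-Douglas in (x−6, y−15): tangency gives 3/7·P_y·(y−15) = 4/7·P_x·(x−6).
Substituting into the budget: x* = 6 + 3/7·(M − 6·P_x − 15·P_y)/P_x, and y* = 15 + 4/7·(…)/P_y.
Discretionary income = 251 − 6·8.5 − 15·4 = 140; x* = 6 + 3/7·140/8.5 = 13.0588.
At M' = 815.75: x* = 41.5336. Change: 41.5336 − 13.0588 = 28.4748.

Δx* = 28.4748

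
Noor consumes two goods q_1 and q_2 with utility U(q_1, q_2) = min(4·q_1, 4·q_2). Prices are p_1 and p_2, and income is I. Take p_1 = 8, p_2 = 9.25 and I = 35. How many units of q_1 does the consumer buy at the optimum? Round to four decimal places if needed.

With perfect complements, no substitution: consume in ratio q_1:q_2 = 4:4.
Budget: p_1·q_1 + p_2·q_1 = I, so (4·p_1 + 4·p_2)·q_1 = 4·I.
Demand: q_1*(p_1,p_2,I) = 4·I/(4·p_1 + 4·p_2), q_2* = 4·I/(4·p_1 + 4·p_2).
Here 4·8 + 4·9.25 = 69, giving q_1* = 2.029.

q_1* = 2.029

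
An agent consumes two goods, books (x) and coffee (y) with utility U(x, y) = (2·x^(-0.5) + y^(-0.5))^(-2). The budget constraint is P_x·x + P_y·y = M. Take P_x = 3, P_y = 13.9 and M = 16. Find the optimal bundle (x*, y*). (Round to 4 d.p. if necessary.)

x* = 2.6014, y* = 0.5896

Substitute y = (y/x)·x into the budget: x* = M/(P_x + P_y·(y/x)).
Numerically y/x = 0.226665, so x* = 16/(3 + 13.9·0.226665) = 2.6014 and y* = 0.226665·2.6014 = 0.5896.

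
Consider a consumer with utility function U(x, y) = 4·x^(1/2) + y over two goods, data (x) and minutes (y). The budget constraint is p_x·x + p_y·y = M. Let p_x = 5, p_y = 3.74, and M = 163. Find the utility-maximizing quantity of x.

x* = 2.238

MU_x = 2/√x, MU_y = 1. Tangency: 2/√x = p_x/p_y.
Thus x* = (2·p_y/p_x)² — independent of M — with the rest of income spent on y.
Plugging in: x* = (2·3.74/5)² = 2.238.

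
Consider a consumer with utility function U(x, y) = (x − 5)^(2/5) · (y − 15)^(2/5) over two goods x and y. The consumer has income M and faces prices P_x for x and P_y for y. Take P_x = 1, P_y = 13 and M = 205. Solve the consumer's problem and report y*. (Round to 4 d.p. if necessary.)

MRS = (y−15)/(x−5). Tangency with P_x/P_y gives y−15 = (P_x/P_y)·(x−5).
Substituting into the budget: x* = 5 + 0.5·(M − 5·P_x − 15·P_y)/P_x, and y* = 15 + 0.5·(…)/P_y.
Discretionary income = 205 − 5·1 − 15·13 = 5; y* = 15 + 0.5·5/13 = 15.1923.

y* = 15.1923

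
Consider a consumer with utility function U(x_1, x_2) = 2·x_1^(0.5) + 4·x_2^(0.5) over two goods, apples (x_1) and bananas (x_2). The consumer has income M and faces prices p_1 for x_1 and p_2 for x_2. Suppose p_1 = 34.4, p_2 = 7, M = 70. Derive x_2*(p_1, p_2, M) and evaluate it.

x_2* = 9.5159

From the CES first-order condition, (1/2)·(x_2/x_1)^(0.5) = p_1/p_2.
Hence x_2/x_1 = (2·p_1/p_2)^(1/(0.5)), i.e. raised to the 2 power.
With the ratio pinned down, the budget gives x_1* = M/(p_1 + p_2·(x_2/x_1)) and x_2* = (x_2/x_1)·x_1*.
Numerically x_2/x_1 = 96.600816, so x_1* = 70/(34.4 + 7·96.600816) = 0.0985 and x_2* = 96.600816·0.0985 = 9.5159.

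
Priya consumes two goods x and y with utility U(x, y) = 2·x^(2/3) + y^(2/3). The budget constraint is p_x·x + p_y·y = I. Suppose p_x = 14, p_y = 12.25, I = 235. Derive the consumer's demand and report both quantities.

x* = 14.4298, y* = 2.6924

Numerically y/x = 0.186589, so x* = 235/(14 + 12.25·0.186589) = 14.4298 and y* = 0.186589·14.4298 = 2.6924.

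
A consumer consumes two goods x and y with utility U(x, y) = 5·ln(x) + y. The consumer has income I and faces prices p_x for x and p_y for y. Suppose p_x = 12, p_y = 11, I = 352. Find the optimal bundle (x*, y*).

At the given prices: x* = 5·11/12 = 4.5833, and y* = 27.

x* = 4.5833, y* = 27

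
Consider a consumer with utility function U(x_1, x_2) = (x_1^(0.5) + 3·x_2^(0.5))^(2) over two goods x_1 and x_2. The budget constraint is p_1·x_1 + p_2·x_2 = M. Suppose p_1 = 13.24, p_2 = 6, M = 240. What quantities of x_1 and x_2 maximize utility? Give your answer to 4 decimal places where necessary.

MU_x_1 ∝ x_1^(-0.5), MU_x_2 ∝ 3·x_2^(-0.5), so MRS = (1/3)·(x_2/x_1)^(0.5) = p_1/p_2.
Solve for the ratio: x_2/x_1 = [3·p_1/p_2]^(2).
Substitute x_2 = (x_2/x_1)·x_1 into the budget: x_1* = M/(p_1 + p_2·(x_2/x_1)).
Numerically x_2/x_1 = 43.8244, so x_1* = 240/(13.24 + 6·43.8244) = 0.869 and x_2* = 43.8244·0.869 = 38.0825.

x_1* = 0.869, x_2* = 38.0825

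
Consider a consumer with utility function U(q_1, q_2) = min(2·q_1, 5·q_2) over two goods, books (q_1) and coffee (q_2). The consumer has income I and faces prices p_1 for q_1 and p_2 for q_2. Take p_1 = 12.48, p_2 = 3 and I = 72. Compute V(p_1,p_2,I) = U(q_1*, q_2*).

Demand: q_1*(p_1,p_2,I) = 5·I/(5·p_1 + 2·p_2), q_2* = 2·I/(5·p_1 + 2·p_2).
Here 5·12.48 + 2·3 = 68.4, giving q_1* = 5.2632 and q_2* = 2.1053.
Utility at the optimum: U(5.2632, 2.1053) = 10.5263.

V = 10.5263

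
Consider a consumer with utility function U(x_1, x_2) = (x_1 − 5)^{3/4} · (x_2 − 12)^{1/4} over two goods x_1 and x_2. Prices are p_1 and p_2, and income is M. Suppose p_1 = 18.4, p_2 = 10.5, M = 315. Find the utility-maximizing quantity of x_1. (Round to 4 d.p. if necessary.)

x_1* = 8.9538

After buying the subsistence bundle (5, 12), a share 0.75 of the remaining income goes to x_1: x_1* = 5 + 0.75·(M − 5p_1 − 12p_2)/p_1.
Discretionary income = 315 − 5·18.4 − 12·10.5 = 97; x_1* = 5 + 0.75·97/18.4 = 8.9538.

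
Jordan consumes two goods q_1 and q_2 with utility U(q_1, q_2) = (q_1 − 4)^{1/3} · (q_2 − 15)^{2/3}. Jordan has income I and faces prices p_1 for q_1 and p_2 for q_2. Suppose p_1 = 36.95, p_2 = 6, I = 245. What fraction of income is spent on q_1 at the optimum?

share on q_1 = 0.6131

Let q_1' = q_1−4, q_2' = q_2−15. MRS = (1/2)·q_2'/q_1' = p_1/p_2.
After buying the subsistence bundle (4, 15), a share 1/3 of the remaining income goes to q_1: q_1* = 4 + 1/3·(I − 4p_1 − 15p_2)/p_1.
Discretionary income = 245 − 4·36.95 − 15·6 = 7.2; q_1* = 4 + 1/3·7.2/36.95 = 4.065; q_2* = 15 + 2/3·7.2/6 = 15.8.
Expenditure on q_1: 36.95·4.065 = 150.2; share = 0.6131.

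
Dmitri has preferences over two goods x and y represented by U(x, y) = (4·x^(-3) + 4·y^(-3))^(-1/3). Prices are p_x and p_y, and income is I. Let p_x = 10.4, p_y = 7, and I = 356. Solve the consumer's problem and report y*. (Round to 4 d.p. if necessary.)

Numerically y/x = 1.104037, so x* = 356/(10.4 + 7·1.104037) = 19.6378 and y* = 1.104037·19.6378 = 21.6809.

y* = 21.6809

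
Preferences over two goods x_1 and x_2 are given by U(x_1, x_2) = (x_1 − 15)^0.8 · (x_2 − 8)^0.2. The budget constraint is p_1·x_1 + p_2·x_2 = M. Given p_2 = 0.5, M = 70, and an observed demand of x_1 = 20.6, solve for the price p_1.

p_1 = 3

Let x_1' = x_1−15, x_2' = x_2−8. MRS = 4·x_2'/x_1' = p_1/p_2.
After buying the subsistence bundle (15, 8), a share 0.8 of the remaining income goes to x_1: x_1* = 15 + 0.8·(M − 15p_1 − 8p_2)/p_1.
Set x_1* = 20.6 in the demand function and solve for p_1: p_1 = 3.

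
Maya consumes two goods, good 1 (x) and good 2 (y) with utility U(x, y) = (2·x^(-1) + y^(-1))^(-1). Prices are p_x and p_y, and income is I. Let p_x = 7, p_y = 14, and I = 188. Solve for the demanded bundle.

x* = 13.4286, y* = 6.7143

Substitute y = (y/x)·x into the budget: x* = I/(p_x + p_y·(y/x)).
Numerically y/x = 0.5, so x* = 188/(7 + 14·0.5) = 13.4286 and y* = 0.5·13.4286 = 6.7143.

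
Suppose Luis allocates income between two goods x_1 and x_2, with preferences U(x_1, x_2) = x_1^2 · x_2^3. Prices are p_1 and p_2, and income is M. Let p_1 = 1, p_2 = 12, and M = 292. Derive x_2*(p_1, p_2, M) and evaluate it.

Tangency: MRS = (2/3)·x_2/x_1 = p_1/p_2.
Rearranging, p_2·x_2 = (3/2)·p_1·x_1. Substituting into the budget gives p_1·x_1·(1 + (3/2)) = M.
Demand: x_1*(p_1,p_2,M) = 0.4·M/p_1 and x_2* = 0.6·M/p_2.
At p_1=1, p_2=12, M=292: x_2* = 0.6·292/12 = 14.6.

x_2* = 14.6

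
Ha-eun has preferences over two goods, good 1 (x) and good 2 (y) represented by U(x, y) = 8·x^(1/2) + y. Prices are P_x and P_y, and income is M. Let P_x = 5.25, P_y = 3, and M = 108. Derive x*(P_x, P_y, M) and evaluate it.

Set MRS = P_x/P_y: 4·x^(−1/2) = P_x/P_y.
Solve: √x = 4·P_y/P_x, so x*(P_x,P_y) = (4·P_y/P_x)², and y* = (M − P_x·x*)/P_y.
Plugging in: x* = (4·3/5.25)² = 5.2245.

x* = 5.2245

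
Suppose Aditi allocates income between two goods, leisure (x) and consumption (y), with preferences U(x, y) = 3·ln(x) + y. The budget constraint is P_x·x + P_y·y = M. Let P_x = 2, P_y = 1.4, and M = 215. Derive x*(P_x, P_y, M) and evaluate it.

MU_x = 3/x, MU_y = 1. Tangency: 3/x = P_x/P_y.
So x*(P_x,P_y) = 3·P_y/P_x, independent of income; and y* = (M − 3·P_y)/P_y.
At the given prices: x* = 3·1.4/2 = 2.1.

x* = 2.1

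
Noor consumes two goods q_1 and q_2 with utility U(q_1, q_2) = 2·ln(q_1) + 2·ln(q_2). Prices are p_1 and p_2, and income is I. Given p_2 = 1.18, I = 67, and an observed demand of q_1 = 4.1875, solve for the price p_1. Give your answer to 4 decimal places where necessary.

Tangency: MRS = q_2/q_1 = p_1/p_2.
So 2·p_2·q_2 = 2·p_1·q_1; combined with the budget, a share 0.5 of income goes to q_1.
Demand: q_1*(p_1,p_2,I) = 0.5·I/p_1 and q_2* = 0.5·I/p_2.
Set q_1* = 4.1875 in the demand function and solve for p_1: p_1 = 8.

p_1 = 8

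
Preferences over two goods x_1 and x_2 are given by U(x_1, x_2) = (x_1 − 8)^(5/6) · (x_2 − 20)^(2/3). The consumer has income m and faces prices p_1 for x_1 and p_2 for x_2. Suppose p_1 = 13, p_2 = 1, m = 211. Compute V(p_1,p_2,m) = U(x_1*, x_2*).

Let x_1' = x_1−8, x_2' = x_2−20. MRS = (5/4)·x_2'/x_1' = p_1/p_2.
Substituting into the budget: x_1* = 8 + 5/9·(m − 8·p_1 − 20·p_2)/p_1, and x_2* = 20 + 4/9·(…)/p_2.
Discretionary income = 211 − 8·13 − 20·1 = 87; x_1* = 8 + 5/9·87/13 = 11.7179; x_2* = 20 + 4/9·87/1 = 58.6667.
Utility at the optimum: U(11.7179, 58.6667) = 34.1568.

V = 34.1568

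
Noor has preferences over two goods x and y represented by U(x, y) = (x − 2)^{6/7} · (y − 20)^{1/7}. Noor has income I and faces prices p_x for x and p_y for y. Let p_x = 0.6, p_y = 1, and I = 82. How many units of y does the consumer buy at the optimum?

y* = 28.6857

Discretionary income = 82 − 2·0.6 − 20·1 = 60.8; y* = 20 + 1/7·60.8/1 = 28.6857.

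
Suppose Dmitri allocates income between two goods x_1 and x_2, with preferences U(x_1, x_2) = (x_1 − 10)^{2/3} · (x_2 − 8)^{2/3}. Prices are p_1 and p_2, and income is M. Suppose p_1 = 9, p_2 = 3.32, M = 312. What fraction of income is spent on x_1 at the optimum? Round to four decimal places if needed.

share on x_1 = 0.6017

This is Cobb-Douglas in (x_1−10, x_2−8): tangency gives 2/3·p_2·(x_2−8) = 2/3·p_1·(x_1−10).
Substituting into the budget: x_1* = 10 + 0.5·(M − 10·p_1 − 8·p_2)/p_1, and x_2* = 8 + 0.5·(…)/p_2.
Discretionary income = 312 − 10·9 − 8·3.32 = 195.44; x_1* = 10 + 0.5·195.44/9 = 20.8578; x_2* = 8 + 0.5·195.44/3.32 = 37.4337.
Expenditure on x_1: 9·20.8578 = 187.72; share = 0.6017.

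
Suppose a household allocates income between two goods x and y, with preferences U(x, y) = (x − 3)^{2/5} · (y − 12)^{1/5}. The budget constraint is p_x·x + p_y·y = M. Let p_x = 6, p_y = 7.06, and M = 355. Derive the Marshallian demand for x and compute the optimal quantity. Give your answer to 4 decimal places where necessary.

Let x' = x−3, y' = y−12. MRS = 2·y'/x' = p_x/p_y.
Substituting into the budget: x* = 3 + 2/3·(M − 3·p_x − 12·p_y)/p_x, and y* = 12 + 1/3·(…)/p_y.
Discretionary income = 355 − 3·6 − 12·7.06 = 252.28; x* = 3 + 2/3·252.28/6 = 31.0311.

x* = 31.0311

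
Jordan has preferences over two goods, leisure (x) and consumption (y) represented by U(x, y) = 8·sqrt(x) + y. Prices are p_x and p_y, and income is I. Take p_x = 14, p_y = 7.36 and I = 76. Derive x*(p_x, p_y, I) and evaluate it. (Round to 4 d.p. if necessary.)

Set MRS = p_x/p_y: 4·x^(−1/2) = p_x/p_y.
Thus x* = (4·p_y/p_x)² — independent of I — with the rest of income spent on y.
Plugging in: x* = (4·7.36/14)² = 4.422.

x* = 4.422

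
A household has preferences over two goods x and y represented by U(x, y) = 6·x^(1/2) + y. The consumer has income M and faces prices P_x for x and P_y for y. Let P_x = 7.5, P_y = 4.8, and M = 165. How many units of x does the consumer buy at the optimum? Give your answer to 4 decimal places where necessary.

x* = 3.6864

Utility is quasi-linear in y; the FOC for x is 3/√x = P_x/P_y.
Solve: √x = 3·P_y/P_x, so x*(P_x,P_y) = (3·P_y/P_x)², and y* = (M − P_x·x*)/P_y.
Plugging in: x* = (3·4.8/7.5)² = 3.6864.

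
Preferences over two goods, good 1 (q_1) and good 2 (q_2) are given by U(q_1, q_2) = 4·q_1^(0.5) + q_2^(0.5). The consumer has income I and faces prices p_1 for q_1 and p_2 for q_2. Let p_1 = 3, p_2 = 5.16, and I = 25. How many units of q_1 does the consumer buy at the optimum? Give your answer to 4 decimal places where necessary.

Substitute q_2 = (q_2/q_1)·q_1 into the budget: q_1* = I/(p_1 + p_2·(q_2/q_1)).
Numerically q_2/q_1 = 0.021126, so q_1* = 25/(3 + 5.16·0.021126) = 8.0411.

q_1* = 8.0411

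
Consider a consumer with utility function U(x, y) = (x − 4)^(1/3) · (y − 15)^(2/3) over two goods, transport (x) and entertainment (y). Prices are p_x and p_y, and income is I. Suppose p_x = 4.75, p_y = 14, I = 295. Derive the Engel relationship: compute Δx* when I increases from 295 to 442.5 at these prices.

MRS = (1/2)·(y−15)/(x−4). Tangency with p_x/p_y gives y−15 = 2·(p_x/p_y)·(x−4).
After buying the subsistence bundle (4, 15), a share 1/3 of the remaining income goes to x: x* = 4 + 1/3·(I − 4p_x − 15p_y)/p_x.
Discretionary income = 295 − 4·4.75 − 15·14 = 66; x* = 4 + 1/3·66/4.75 = 8.6316.
At I' = 442.5: x* = 18.9825. Change: 18.9825 − 8.6316 = 10.3509.

Δx* = 10.3509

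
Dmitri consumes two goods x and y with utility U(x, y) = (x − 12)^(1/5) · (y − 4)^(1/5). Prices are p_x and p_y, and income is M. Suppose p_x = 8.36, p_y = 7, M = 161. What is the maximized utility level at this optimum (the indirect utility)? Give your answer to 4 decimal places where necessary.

V = 1.3547

Let x' = x−12, y' = y−4. MRS = y'/x' = p_x/p_y.
After buying the subsistence bundle (12, 4), a share 0.5 of the remaining income goes to x: x* = 12 + 0.5·(M − 12p_x − 4p_y)/p_x.
Discretionary income = 161 − 12·8.36 − 4·7 = 32.68; x* = 12 + 0.5·32.68/8.36 = 13.9545; y* = 4 + 0.5·32.68/7 = 6.3343.
Utility at the optimum: U(13.9545, 6.3343) = 1.3547.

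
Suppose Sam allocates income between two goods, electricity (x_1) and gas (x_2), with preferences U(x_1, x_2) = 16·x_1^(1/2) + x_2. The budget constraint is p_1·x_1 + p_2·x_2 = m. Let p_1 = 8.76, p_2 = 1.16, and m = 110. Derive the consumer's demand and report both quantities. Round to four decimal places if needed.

MU_x_1 = 8/√x_1, MU_x_2 = 1. Tangency: 8/√x_1 = p_1/p_2.
Solve: √x_1 = 8·p_2/p_1, so x_1*(p_1,p_2) = (8·p_2/p_1)², and x_2* = (m − p_1·x_1*)/p_2.
Plugging in: x_1* = (8·1.16/8.76)² = 1.1222, x_2* = 86.3527.

x_1* = 1.1222, x_2* = 86.3527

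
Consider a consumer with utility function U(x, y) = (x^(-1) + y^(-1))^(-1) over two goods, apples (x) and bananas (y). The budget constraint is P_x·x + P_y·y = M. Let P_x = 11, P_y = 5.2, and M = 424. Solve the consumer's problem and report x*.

x* = 22.8411

Numerically y/x = 1.454436, so x* = 424/(11 + 5.2·1.454436) = 22.8411.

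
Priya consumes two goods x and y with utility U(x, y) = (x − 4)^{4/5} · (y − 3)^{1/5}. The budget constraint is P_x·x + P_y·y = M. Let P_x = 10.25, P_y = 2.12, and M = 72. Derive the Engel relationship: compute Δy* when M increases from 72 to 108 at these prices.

Let x' = x−4, y' = y−3. MRS = 4·y'/x' = P_x/P_y.
Substituting into the budget: x* = 4 + 0.8·(M − 4·P_x − 3·P_y)/P_x, and y* = 3 + 0.2·(…)/P_y.
Discretionary income = 72 − 4·10.25 − 3·2.12 = 24.64; y* = 3 + 0.2·24.64/2.12 = 5.3245.
At M' = 108: y* = 8.7208. Change: 8.7208 − 5.3245 = 3.3962.

Δy* = 3.3962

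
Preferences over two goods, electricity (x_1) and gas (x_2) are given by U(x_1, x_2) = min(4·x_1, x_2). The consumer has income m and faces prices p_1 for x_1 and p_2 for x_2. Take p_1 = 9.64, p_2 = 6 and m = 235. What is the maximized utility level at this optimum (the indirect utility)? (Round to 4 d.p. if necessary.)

V = 27.9429

Here 9.64 + 4·6 = 33.64, giving x_1* = 6.9857 and x_2* = 27.9429.
Utility at the optimum: U(6.9857, 27.9429) = 27.9429.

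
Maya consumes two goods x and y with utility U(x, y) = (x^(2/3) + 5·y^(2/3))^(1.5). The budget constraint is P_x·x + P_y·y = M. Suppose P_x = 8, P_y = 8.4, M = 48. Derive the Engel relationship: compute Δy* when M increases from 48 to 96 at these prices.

MU_x ∝ x^(-1/3), MU_y ∝ 5·y^(-1/3), so MRS = (1/5)·(y/x)^(1/3) = P_x/P_y.
Hence y/x = (5·P_x/P_y)^(1/(1/3)), i.e. raised to the 3 power.
Substitute y = (y/x)·x into the budget: x* = M/(P_x + P_y·(y/x)).
Numerically y/x = 107.9797, so x* = 48/(8 + 8.4·107.9797) = 0.0525 and y* = 107.9797·0.0525 = 5.6643.
At M' = 96: y* = 11.3287. Change: 11.3287 − 5.6643 = 5.6643.

Δy* = 5.6643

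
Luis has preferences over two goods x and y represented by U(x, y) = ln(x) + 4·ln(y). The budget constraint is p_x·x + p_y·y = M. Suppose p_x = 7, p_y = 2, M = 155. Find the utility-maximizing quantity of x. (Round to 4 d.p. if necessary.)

MU_x/MU_y = (y)/(4·x); tangency sets this equal to p_x/p_y.
Rearranging, p_y·y = 4·p_x·x. Substituting into the budget gives p_x·x·(1 + 4) = M.
Demand: x*(p_x,p_y,M) = 0.2·M/p_x and y* = 0.8·M/p_y.
At p_x=7, p_y=2, M=155: x* = 0.2·155/7 = 4.4286.

x* = 4.4286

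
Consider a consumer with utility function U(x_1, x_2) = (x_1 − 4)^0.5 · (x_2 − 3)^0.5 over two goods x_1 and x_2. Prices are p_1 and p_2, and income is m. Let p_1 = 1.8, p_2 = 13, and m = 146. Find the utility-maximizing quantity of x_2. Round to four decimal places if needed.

x_2* = 6.8385

Let x_1' = x_1−4, x_2' = x_2−3. MRS = x_2'/x_1' = p_1/p_2.
Substituting into the budget: x_1* = 4 + 0.5·(m − 4·p_1 − 3·p_2)/p_1, and x_2* = 3 + 0.5·(…)/p_2.
Discretionary income = 146 − 4·1.8 − 3·13 = 99.8; x_2* = 3 + 0.5·99.8/13 = 6.8385.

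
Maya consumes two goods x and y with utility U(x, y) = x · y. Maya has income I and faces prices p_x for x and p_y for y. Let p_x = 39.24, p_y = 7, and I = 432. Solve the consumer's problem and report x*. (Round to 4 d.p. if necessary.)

MU_x/MU_y = (y)/(x); tangency sets this equal to p_x/p_y.
So p_y·y = p_x·x; combined with the budget, a share 0.5 of income goes to x.
Demand: x*(p_x,p_y,I) = 0.5·I/p_x and y* = 0.5·I/p_y.
At p_x=39.24, p_y=7, I=432: x* = 0.5·432/39.24 = 5.5046.

x* = 5.5046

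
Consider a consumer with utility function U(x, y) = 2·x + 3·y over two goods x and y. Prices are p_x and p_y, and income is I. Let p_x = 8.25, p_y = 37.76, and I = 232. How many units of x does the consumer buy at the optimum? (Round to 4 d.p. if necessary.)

Linear utility — the consumer picks whichever good has higher MU/price: 2/8.25 = 0.2424 vs 3/37.76 = 0.0794.
x gives more utility per dollar, so spend all income on x: x* = I/p_x, y* = 0.
Numerically: x* = 28.1212, y* = 0.

x* = 28.1212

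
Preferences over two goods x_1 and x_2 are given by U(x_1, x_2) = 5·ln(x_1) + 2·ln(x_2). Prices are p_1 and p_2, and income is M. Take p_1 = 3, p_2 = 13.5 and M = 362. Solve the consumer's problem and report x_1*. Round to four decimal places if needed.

MU_x_1/MU_x_2 = (5·x_2)/(2·x_1); tangency sets this equal to p_1/p_2.
Rearranging, p_2·x_2 = (2/5)·p_1·x_1. Substituting into the budget gives p_1·x_1·(1 + (2/5)) = M.
Demand: x_1*(p_1,p_2,M) = 5/7·M/p_1 and x_2* = 2/7·M/p_2.
At p_1=3, p_2=13.5, M=362: x_1* = 5/7·362/3 = 86.1905.

x_1* = 86.1905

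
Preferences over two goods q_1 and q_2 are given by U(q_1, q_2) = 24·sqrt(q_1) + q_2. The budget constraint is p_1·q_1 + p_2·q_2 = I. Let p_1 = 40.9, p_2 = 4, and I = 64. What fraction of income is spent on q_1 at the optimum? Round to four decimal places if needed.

Set MRS = p_1/p_2: 12·q_1^(−1/2) = p_1/p_2.
Solve: √q_1 = 12·p_2/p_1, so q_1*(p_1,p_2) = (12·p_2/p_1)², and q_2* = (I − p_1·q_1*)/p_2.
Plugging in: q_1* = (12·4/40.9)² = 1.3773, q_2* = 1.9169.
Expenditure on q_1: 40.9·1.3773 = 56.3325; share = 0.8802.

share on q_1 = 0.8802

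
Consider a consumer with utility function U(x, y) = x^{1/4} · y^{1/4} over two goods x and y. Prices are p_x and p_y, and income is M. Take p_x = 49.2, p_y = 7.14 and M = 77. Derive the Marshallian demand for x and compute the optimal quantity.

MU_x/MU_y = (0.25·y)/(0.25·x); tangency sets this equal to p_x/p_y.
So 0.25·p_y·y = 0.25·p_x·x; combined with the budget, a share 0.5 of income goes to x.
Demand: x*(p_x,p_y,M) = 0.5·M/p_x and y* = 0.5·M/p_y.
At p_x=49.2, p_y=7.14, M=77: x* = 0.5·77/49.2 = 0.7825.

x* = 0.7825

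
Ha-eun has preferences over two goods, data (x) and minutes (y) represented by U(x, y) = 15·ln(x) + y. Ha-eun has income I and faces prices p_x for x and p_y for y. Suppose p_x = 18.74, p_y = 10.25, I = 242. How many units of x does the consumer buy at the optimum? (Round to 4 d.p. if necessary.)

MU_x = 15/x, MU_y = 1. Tangency: 15/x = p_x/p_y.
So x*(p_x,p_y) = 15·p_y/p_x, independent of income; and y* = (I − 15·p_y)/p_y.
At the given prices: x* = 15·10.25/18.74 = 8.2044.

x* = 8.2044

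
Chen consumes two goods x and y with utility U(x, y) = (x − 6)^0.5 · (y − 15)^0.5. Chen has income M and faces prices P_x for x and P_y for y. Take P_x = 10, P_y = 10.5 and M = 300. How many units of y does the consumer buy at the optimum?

Let x' = x−6, y' = y−15. MRS = y'/x' = P_x/P_y.
Substituting into the budget: x* = 6 + 0.5·(M − 6·P_x − 15·P_y)/P_x, and y* = 15 + 0.5·(…)/P_y.
Discretionary income = 300 − 6·10 − 15·10.5 = 82.5; y* = 15 + 0.5·82.5/10.5 = 18.9286.

y* = 18.9286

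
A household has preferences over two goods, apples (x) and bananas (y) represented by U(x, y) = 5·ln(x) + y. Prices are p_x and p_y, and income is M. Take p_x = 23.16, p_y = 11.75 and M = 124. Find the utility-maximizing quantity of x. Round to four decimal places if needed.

x* = 2.5367

At the given prices: x* = 5·11.75/23.16 = 2.5367.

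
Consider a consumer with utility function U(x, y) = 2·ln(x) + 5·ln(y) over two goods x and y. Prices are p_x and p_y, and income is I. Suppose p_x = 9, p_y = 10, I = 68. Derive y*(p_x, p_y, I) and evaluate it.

y* = 4.8571

At p_x=9, p_y=10, I=68: y* = 5/7·68/10 = 4.8571.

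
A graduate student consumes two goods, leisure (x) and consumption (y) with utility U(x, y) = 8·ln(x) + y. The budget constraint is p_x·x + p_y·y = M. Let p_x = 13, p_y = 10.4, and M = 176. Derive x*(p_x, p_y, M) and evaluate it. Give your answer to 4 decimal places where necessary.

x* = 6.4

So x*(p_x,p_y) = 8·p_y/p_x, independent of income; and y* = (M − 8·p_y)/p_y.
At the given prices: x* = 8·10.4/13 = 6.4.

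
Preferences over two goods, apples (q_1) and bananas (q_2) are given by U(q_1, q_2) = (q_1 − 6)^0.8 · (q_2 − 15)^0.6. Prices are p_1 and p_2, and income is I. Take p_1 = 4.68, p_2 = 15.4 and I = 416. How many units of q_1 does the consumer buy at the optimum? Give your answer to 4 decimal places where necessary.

q_1* = 25.16

Let q_1' = q_1−6, q_2' = q_2−15. MRS = (4/3)·q_2'/q_1' = p_1/p_2.
Substituting into the budget: q_1* = 6 + 4/7·(I − 6·p_1 − 15·p_2)/p_1, and q_2* = 15 + 3/7·(…)/p_2.
Discretionary income = 416 − 6·4.68 − 15·15.4 = 156.92; q_1* = 6 + 4/7·156.92/4.68 = 25.16.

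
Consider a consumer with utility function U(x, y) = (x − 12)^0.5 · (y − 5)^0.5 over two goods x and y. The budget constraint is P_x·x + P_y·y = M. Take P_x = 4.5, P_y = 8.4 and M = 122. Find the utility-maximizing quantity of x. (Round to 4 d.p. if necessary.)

This is Cobb-Douglas in (x−12, y−5): tangency gives 0.5·P_y·(y−5) = 0.5·P_x·(x−12).
Substituting into the budget: x* = 12 + 0.5·(M − 12·P_x − 5·P_y)/P_x, and y* = 5 + 0.5·(…)/P_y.
Discretionary income = 122 − 12·4.5 − 5·8.4 = 26; x* = 12 + 0.5·26/4.5 = 14.8889.

x* = 14.8889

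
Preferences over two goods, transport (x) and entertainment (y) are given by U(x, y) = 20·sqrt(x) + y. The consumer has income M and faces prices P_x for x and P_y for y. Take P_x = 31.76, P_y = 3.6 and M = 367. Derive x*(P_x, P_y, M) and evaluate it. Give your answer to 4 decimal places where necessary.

Set MRS = P_x/P_y: 10·x^(−1/2) = P_x/P_y.
Thus x* = (10·P_y/P_x)² — independent of M — with the rest of income spent on y.
Plugging in: x* = (10·3.6/31.76)² = 1.2848.

x* = 1.2848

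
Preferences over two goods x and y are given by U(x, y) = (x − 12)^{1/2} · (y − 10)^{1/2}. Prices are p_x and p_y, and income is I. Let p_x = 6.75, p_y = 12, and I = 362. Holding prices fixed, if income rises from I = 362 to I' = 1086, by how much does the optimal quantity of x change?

Δx* = 53.6296

MRS = (y−10)/(x−12). Tangency with p_x/p_y gives y−10 = (p_x/p_y)·(x−12).
Substituting into the budget: x* = 12 + 0.5·(I − 12·p_x − 10·p_y)/p_x, and y* = 10 + 0.5·(…)/p_y.
Discretionary income = 362 − 12·6.75 − 10·12 = 161; x* = 12 + 0.5·161/6.75 = 23.9259.
At I' = 1086: x* = 77.5556. Change: 77.5556 − 23.9259 = 53.6296.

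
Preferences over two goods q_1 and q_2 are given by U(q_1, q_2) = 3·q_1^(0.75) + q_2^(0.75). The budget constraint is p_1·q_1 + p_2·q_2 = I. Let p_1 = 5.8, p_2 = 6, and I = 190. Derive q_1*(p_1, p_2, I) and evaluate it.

q_1* = 32.3973

From the CES first-order condition, 3·(q_2/q_1)^(0.25) = p_1/p_2.
Solve for the ratio: q_2/q_1 = [(1/3)·p_1/p_2]^(4).
With the ratio pinned down, the budget gives q_1* = I/(p_1 + p_2·(q_2/q_1)) and q_2* = (q_2/q_1)·q_1*.
Numerically q_2/q_1 = 0.01078, so q_1* = 190/(5.8 + 6·0.01078) = 32.3973.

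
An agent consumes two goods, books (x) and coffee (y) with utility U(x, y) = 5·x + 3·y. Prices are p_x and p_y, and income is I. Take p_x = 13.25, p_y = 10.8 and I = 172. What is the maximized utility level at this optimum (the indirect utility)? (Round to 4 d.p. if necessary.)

Perfect substitutes: compare marginal utility per dollar. 5/p_x vs 3/p_y → 0.3774 vs 0.2778.
x gives more utility per dollar, so spend all income on x: x* = I/p_x, y* = 0.
Numerically: x* = 12.9811, y* = 0.
Utility at the optimum: U(12.9811, 0) = 64.9057.

V = 64.9057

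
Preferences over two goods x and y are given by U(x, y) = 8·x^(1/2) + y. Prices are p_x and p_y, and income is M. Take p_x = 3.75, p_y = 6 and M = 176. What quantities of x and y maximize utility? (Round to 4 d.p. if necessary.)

x* = 40.96, y* = 3.7333

Set MRS = p_x/p_y: 4·x^(−1/2) = p_x/p_y.
Solve: √x = 4·p_y/p_x, so x*(p_x,p_y) = (4·p_y/p_x)², and y* = (M − p_x·x*)/p_y.
Plugging in: x* = (4·6/3.75)² = 40.96, y* = 3.7333.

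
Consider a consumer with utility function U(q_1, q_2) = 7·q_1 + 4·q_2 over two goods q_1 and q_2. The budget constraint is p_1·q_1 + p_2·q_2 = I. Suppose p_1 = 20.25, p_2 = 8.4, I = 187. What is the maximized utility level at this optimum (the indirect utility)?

Perfect substitutes: compare marginal utility per dollar. 7/p_1 vs 4/p_2 → 0.3457 vs 0.4762.
q_2 gives more utility per dollar, so spend all income on q_2: q_2* = I/p_2, q_1* = 0.
Numerically: q_1* = 0, q_2* = 22.2619.
Utility at the optimum: U(0, 22.2619) = 89.0476.

V = 89.0476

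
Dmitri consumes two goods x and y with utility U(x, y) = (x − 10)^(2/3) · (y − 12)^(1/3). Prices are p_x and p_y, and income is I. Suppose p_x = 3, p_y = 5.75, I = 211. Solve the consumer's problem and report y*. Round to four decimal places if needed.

This is Cobb-Douglas in (x−10, y−12): tangency gives 2/3·p_y·(y−12) = 1/3·p_x·(x−10).
After buying the subsistence bundle (10, 12), a share 2/3 of the remaining income goes to x: x* = 10 + 2/3·(I − 10p_x − 12p_y)/p_x.
Discretionary income = 211 − 10·3 − 12·5.75 = 112; y* = 12 + 1/3·112/5.75 = 18.4928.

y* = 18.4928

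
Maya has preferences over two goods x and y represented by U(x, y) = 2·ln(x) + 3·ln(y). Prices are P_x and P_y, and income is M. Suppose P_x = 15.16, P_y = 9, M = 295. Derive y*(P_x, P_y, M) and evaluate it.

MU_x/MU_y = (2·y)/(3·x); tangency sets this equal to P_x/P_y.
Rearranging, P_y·y = (3/2)·P_x·x. Substituting into the budget gives P_x·x·(1 + (3/2)) = M.
Demand: x*(P_x,P_y,M) = 0.4·M/P_x and y* = 0.6·M/P_y.
At P_x=15.16, P_y=9, M=295: y* = 0.6·295/9 = 19.6667.

y* = 19.6667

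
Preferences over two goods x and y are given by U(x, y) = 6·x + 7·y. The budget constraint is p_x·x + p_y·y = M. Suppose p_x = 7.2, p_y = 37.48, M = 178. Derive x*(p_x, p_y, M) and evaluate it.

Linear utility — the consumer picks whichever good has higher MU/price: 6/7.2 = 0.8333 vs 7/37.48 = 0.1868.
x gives more utility per dollar, so spend all income on x: x* = M/p_x, y* = 0.
Numerically: x* = 24.7222, y* = 0.

x* = 24.7222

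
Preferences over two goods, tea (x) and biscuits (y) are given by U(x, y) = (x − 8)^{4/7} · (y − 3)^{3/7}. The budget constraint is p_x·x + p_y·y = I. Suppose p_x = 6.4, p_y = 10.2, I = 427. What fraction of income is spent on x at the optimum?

share on x = 0.5819

MRS = (4/3)·(y−3)/(x−8). Tangency with p_x/p_y gives y−3 = (3/4)·(p_x/p_y)·(x−8).
Substituting into the budget: x* = 8 + 4/7·(I − 8·p_x − 3·p_y)/p_x, and y* = 3 + 3/7·(…)/p_y.
Discretionary income = 427 − 8·6.4 − 3·10.2 = 345.2; x* = 8 + 4/7·345.2/6.4 = 38.8214; y* = 3 + 3/7·345.2/10.2 = 17.5042.
Expenditure on x: 6.4·38.8214 = 248.4571; share = 0.5819.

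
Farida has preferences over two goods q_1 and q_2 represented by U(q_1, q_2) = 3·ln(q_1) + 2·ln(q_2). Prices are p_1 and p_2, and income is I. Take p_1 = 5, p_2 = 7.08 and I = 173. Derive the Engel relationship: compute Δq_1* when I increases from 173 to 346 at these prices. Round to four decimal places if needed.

Δq_1* = 20.76

MU_q_1/MU_q_2 = (3·q_2)/(2·q_1); tangency sets this equal to p_1/p_2.
So 3·p_2·q_2 = 2·p_1·q_1; combined with the budget, a share 0.6 of income goes to q_1.
Demand: q_1*(p_1,p_2,I) = 0.6·I/p_1 and q_2* = 0.4·I/p_2.
At p_1=5, p_2=7.08, I=173: q_1* = 0.6·173/5 = 20.76.
At I' = 346: q_1* = 41.52. Change: 41.52 − 20.76 = 20.76.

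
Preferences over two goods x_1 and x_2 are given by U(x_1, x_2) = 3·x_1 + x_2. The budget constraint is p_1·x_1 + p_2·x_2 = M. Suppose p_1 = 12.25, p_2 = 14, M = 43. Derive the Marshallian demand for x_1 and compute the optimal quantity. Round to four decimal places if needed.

x_1* = 3.5102

Linear utility — the consumer picks whichever good has higher MU/price: 3/12.25 = 0.2449 vs 1/14 = 0.0714.
x_1 gives more utility per dollar, so spend all income on x_1: x_1* = M/p_1, x_2* = 0.
Numerically: x_1* = 3.5102, x_2* = 0.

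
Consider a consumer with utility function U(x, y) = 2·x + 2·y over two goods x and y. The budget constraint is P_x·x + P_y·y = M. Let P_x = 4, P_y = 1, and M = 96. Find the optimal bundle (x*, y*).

x* = 0, y* = 96

Linear utility — the consumer picks whichever good has higher MU/price: 2/4 = 0.5 vs 2/1 = 2.
y gives more utility per dollar, so spend all income on y: y* = M/P_y, x* = 0.
Numerically: x* = 0, y* = 96.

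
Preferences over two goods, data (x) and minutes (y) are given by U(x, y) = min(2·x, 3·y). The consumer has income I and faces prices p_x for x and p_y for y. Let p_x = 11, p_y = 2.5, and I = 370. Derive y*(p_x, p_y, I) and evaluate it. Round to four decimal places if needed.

y* = 19.4737

Leontief preferences: the optimum is at the kink where x/3 = y/2, i.e. y = (2/3)·x.
Budget: p_x·x + p_y·(2/3)·x = I, so (3·p_x + 2·p_y)·x = 3·I.
Demand: x*(p_x,p_y,I) = 3·I/(3·p_x + 2·p_y), y* = 2·I/(3·p_x + 2·p_y).
Here 3·11 + 2·2.5 = 38, giving y* = 19.4737.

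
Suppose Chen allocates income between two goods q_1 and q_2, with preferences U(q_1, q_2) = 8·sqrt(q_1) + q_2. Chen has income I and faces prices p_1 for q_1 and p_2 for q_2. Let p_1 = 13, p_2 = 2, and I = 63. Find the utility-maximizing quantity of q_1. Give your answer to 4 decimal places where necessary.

Utility is quasi-linear in q_2; the FOC for q_1 is 4/√q_1 = p_1/p_2.
Solve: √q_1 = 4·p_2/p_1, so q_1*(p_1,p_2) = (4·p_2/p_1)², and q_2* = (I − p_1·q_1*)/p_2.
Plugging in: q_1* = (4·2/13)² = 0.3787.

q_1* = 0.3787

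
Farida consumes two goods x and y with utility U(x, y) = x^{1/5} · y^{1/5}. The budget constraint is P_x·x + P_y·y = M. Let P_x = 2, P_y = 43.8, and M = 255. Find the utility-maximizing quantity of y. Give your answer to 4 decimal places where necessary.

Tangency: MRS = y/x = P_x/P_y.
Rearranging, P_y·y = P_x·x. Substituting into the budget gives P_x·x·(1 + 1) = M.
Demand: x*(P_x,P_y,M) = 0.5·M/P_x and y* = 0.5·M/P_y.
At P_x=2, P_y=43.8, M=255: y* = 0.5·255/43.8 = 2.911.

y* = 2.911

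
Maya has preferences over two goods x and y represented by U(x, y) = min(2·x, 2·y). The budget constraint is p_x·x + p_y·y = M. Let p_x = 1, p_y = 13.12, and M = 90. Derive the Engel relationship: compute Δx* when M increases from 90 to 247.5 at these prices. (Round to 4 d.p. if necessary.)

Δx* = 11.1544

Demand: x*(p_x,p_y,M) = 2·M/(2·p_x + 2·p_y), y* = 2·M/(2·p_x + 2·p_y).
Here 2·1 + 2·13.12 = 28.24, giving x* = 6.3739.
At M' = 247.5: x* = 17.5283. Change: 17.5283 − 6.3739 = 11.1544.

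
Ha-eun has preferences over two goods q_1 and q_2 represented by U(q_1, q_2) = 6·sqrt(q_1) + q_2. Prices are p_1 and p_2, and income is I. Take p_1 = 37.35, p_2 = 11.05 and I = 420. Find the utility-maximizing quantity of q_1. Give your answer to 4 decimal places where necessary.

q_1* = 0.7877

MU_q_1 = 3/√q_1, MU_q_2 = 1. Tangency: 3/√q_1 = p_1/p_2.
Solve: √q_1 = 3·p_2/p_1, so q_1*(p_1,p_2) = (3·p_2/p_1)², and q_2* = (I − p_1·q_1*)/p_2.
Plugging in: q_1* = (3·11.05/37.35)² = 0.7877.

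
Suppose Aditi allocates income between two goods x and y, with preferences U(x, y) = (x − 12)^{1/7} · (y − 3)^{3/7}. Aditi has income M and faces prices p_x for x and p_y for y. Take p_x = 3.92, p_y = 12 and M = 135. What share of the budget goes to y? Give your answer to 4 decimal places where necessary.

MRS = (1/3)·(y−3)/(x−12). Tangency with p_x/p_y gives y−3 = 3·(p_x/p_y)·(x−12).
After buying the subsistence bundle (12, 3), a share 0.25 of the remaining income goes to x: x* = 12 + 0.25·(M − 12p_x − 3p_y)/p_x.
Discretionary income = 135 − 12·3.92 − 3·12 = 51.96; x* = 12 + 0.25·51.96/3.92 = 15.3138; y* = 3 + 0.75·51.96/12 = 6.2475.
Expenditure on y: 12·6.2475 = 74.97; share = 0.5553.

share on y = 0.5553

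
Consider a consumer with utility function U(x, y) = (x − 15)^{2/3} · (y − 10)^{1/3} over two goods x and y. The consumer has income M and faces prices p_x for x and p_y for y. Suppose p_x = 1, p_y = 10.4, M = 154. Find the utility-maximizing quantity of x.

MRS = 2·(y−10)/(x−15). Tangency with p_x/p_y gives y−10 = (1/2)·(p_x/p_y)·(x−15).
Substituting into the budget: x* = 15 + 2/3·(M − 15·p_x − 10·p_y)/p_x, and y* = 10 + 1/3·(…)/p_y.
Discretionary income = 154 − 15·1 − 10·10.4 = 35; x* = 15 + 2/3·35/1 = 38.3333.

x* = 38.3333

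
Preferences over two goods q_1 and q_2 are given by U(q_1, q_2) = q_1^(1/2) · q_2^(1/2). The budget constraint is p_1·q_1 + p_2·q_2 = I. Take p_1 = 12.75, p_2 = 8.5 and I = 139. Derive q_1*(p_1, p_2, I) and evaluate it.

The MRS is q_2/q_1. Set MRS = p_1/p_2.
So 0.5·p_2·q_2 = 0.5·p_1·q_1; combined with the budget, a share 0.5 of income goes to q_1.
Demand: q_1*(p_1,p_2,I) = 0.5·I/p_1 and q_2* = 0.5·I/p_2.
At p_1=12.75, p_2=8.5, I=139: q_1* = 0.5·139/12.75 = 5.451.

q_1* = 5.451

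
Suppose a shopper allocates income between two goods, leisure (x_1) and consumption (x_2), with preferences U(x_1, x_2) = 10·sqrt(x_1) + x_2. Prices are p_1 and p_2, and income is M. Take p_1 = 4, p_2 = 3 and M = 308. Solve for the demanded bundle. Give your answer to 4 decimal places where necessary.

x_1* = 14.0625, x_2* = 83.9167

Set MRS = p_1/p_2: 5·x_1^(−1/2) = p_1/p_2.
Thus x_1* = (5·p_2/p_1)² — independent of M — with the rest of income spent on x_2.
Plugging in: x_1* = (5·3/4)² = 14.0625, x_2* = 83.9167.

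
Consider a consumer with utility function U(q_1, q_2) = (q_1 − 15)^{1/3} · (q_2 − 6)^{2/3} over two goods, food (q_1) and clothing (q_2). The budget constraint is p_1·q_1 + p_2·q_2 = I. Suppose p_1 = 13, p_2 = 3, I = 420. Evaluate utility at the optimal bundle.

Substituting into the budget: q_1* = 15 + 1/3·(I − 15·p_1 − 6·p_2)/p_1, and q_2* = 6 + 2/3·(…)/p_2.
Discretionary income = 420 − 15·13 − 6·3 = 207; q_1* = 15 + 1/3·207/13 = 20.3077; q_2* = 6 + 2/3·207/3 = 52.
Utility at the optimum: U(20.3077, 52) = 22.3945.

V = 22.3945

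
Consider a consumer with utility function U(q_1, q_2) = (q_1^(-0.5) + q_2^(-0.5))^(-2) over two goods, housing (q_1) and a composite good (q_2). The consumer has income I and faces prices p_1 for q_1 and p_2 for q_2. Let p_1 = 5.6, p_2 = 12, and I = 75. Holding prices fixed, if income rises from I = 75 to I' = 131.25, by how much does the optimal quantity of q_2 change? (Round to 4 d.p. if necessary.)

Substitute q_2 = (q_2/q_1)·q_1 into the budget: q_1* = I/(p_1 + p_2·(q_2/q_1)).
Numerically q_2/q_1 = 0.601642, so q_1* = 75/(5.6 + 12·0.601642) = 5.8504 and q_2* = 0.601642·5.8504 = 3.5198.
At I' = 131.25: q_2* = 6.1597. Change: 6.1597 − 3.5198 = 2.6399.

Δq_2* = 2.6399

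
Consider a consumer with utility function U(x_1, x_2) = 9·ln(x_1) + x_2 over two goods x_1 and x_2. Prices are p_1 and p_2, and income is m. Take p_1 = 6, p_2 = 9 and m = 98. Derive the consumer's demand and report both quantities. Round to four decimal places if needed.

At the given prices: x_1* = 9·9/6 = 13.5, and x_2* = 1.8889.

x_1* = 13.5, x_2* = 1.8889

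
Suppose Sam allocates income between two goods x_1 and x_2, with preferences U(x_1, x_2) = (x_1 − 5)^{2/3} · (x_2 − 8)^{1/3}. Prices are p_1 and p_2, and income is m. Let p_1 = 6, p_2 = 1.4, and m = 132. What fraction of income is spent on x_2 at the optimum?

This is Cobb-Douglas in (x_1−5, x_2−8): tangency gives 2/3·p_2·(x_2−8) = 1/3·p_1·(x_1−5).
Substituting into the budget: x_1* = 5 + 2/3·(m − 5·p_1 − 8·p_2)/p_1, and x_2* = 8 + 1/3·(…)/p_2.
Discretionary income = 132 − 5·6 − 8·1.4 = 90.8; x_1* = 5 + 2/3·90.8/6 = 15.0889; x_2* = 8 + 1/3·90.8/1.4 = 29.619.
Expenditure on x_2: 1.4·29.619 = 41.4667; share = 0.3141.

share on x_2 = 0.3141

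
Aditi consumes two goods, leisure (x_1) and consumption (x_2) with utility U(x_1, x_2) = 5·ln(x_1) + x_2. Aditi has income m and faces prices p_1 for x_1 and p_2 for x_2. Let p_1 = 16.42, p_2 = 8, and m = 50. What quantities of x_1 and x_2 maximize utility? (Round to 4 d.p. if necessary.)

So x_1*(p_1,p_2) = 5·p_2/p_1, independent of income; and x_2* = (m − 5·p_2)/p_2.
At the given prices: x_1* = 5·8/16.42 = 2.4361, and x_2* = 1.25.

x_1* = 2.4361, x_2* = 1.25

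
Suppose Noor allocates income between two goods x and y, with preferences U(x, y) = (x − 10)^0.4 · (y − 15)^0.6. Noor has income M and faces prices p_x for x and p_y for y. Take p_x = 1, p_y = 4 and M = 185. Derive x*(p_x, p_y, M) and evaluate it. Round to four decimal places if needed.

x* = 56

MRS = (2/3)·(y−15)/(x−10). Tangency with p_x/p_y gives y−15 = (3/2)·(p_x/p_y)·(x−10).
Substituting into the budget: x* = 10 + 0.4·(M − 10·p_x − 15·p_y)/p_x, and y* = 15 + 0.6·(…)/p_y.
Discretionary income = 185 − 10·1 − 15·4 = 115; x* = 10 + 0.4·115/1 = 56.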